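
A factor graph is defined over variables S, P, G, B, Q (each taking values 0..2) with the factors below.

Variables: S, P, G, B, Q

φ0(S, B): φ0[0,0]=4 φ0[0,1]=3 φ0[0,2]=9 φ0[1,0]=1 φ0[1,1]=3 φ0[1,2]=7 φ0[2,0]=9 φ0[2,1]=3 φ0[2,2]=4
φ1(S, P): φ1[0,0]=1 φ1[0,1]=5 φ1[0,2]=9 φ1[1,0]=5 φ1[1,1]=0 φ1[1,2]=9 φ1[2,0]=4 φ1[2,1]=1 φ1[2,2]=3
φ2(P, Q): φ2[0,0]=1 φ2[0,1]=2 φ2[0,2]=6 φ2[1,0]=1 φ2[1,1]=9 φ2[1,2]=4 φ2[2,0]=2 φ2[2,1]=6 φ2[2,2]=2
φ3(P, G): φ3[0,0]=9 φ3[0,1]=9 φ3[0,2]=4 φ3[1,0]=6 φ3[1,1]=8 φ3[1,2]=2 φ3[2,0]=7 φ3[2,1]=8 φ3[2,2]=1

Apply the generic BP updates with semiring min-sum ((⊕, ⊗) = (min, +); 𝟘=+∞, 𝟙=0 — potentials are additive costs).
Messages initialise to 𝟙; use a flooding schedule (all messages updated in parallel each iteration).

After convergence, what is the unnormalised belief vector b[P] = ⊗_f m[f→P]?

b[P] = [9, 4, 9]

init: all messages = 𝟙 over 3 values
r1 m[φ0→S] = [3, 1, 3]
r1 m[φ0→B] = [1, 3, 4]
r1 m[φ1→S] = [1, 0, 1]
r1 m[φ1→P] = [1, 0, 3]
r1 m[φ2→P] = [1, 1, 2]
r1 m[φ2→Q] = [1, 2, 2]
r1 m[φ3→P] = [4, 2, 1]
r1 m[φ3→G] = [6, 8, 1]
r1 m[S→φ0] = [0, 0, 0]
r1 m[S→φ1] = [0, 0, 0]
r1 m[P→φ1] = [0, 0, 0]
r1 m[P→φ2] = [0, 0, 0]
r1 m[P→φ3] = [0, 0, 0]
r1 m[G→φ3] = [0, 0, 0]
r1 m[B→φ0] = [0, 0, 0]
r1 m[Q→φ2] = [0, 0, 0]
r2 m[φ0→S] = [3, 1, 3]
r2 m[φ0→B] = [1, 3, 4]
r2 m[φ1→S] = [1, 0, 1]
r2 m[φ1→P] = [1, 0, 3]
r2 m[φ2→P] = [1, 1, 2]
r2 m[φ2→Q] = [1, 2, 2]
r2 m[φ3→P] = [4, 2, 1]
r2 m[φ3→G] = [6, 8, 1]
r2 m[S→φ0] = [1, 0, 1]
r2 m[S→φ1] = [3, 1, 3]
r2 m[P→φ1] = [5, 3, 3]
r2 m[P→φ2] = [5, 2, 4]
r2 m[P→φ3] = [2, 1, 5]
r2 m[G→φ3] = [0, 0, 0]
r2 m[B→φ0] = [0, 0, 0]
r2 m[Q→φ2] = [0, 0, 0]
r3 m[φ0→S] = [3, 1, 3]
r3 m[φ0→B] = [1, 3, 5]
r3 m[φ1→S] = [6, 3, 4]
r3 m[φ1→P] = [4, 1, 6]
r3 m[φ2→P] = [1, 1, 2]
r3 m[φ2→Q] = [3, 7, 6]
r3 m[φ3→P] = [4, 2, 1]
r3 m[φ3→G] = [7, 9, 3]
r3 m[S→φ0] = [1, 0, 1]
r3 m[S→φ1] = [3, 1, 3]
r3 m[P→φ1] = [5, 3, 3]
r3 m[P→φ2] = [5, 2, 4]
r3 m[P→φ3] = [2, 1, 5]
r3 m[G→φ3] = [0, 0, 0]
r3 m[B→φ0] = [0, 0, 0]
r3 m[Q→φ2] = [0, 0, 0]
r4 m[φ0→S] = [3, 1, 3]
r4 m[φ0→B] = [1, 3, 5]
r4 m[φ1→S] = [6, 3, 4]
r4 m[φ1→P] = [4, 1, 6]
r4 m[φ2→P] = [1, 1, 2]
r4 m[φ2→Q] = [3, 7, 6]
r4 m[φ3→P] = [4, 2, 1]
r4 m[φ3→G] = [7, 9, 3]
r4 m[S→φ0] = [6, 3, 4]
r4 m[S→φ1] = [3, 1, 3]
r4 m[P→φ1] = [5, 3, 3]
r4 m[P→φ2] = [8, 3, 7]
r4 m[P→φ3] = [5, 2, 8]
r4 m[G→φ3] = [0, 0, 0]
r4 m[B→φ0] = [0, 0, 0]
r4 m[Q→φ2] = [0, 0, 0]
r5 m[φ0→S] = [3, 1, 3]
r5 m[φ0→B] = [4, 6, 8]
r5 m[φ1→S] = [6, 3, 4]
r5 m[φ1→P] = [4, 1, 6]
r5 m[φ2→P] = [1, 1, 2]
r5 m[φ2→Q] = [4, 10, 7]
r5 m[φ3→P] = [4, 2, 1]
r5 m[φ3→G] = [8, 10, 4]
r5 m[S→φ0] = [6, 3, 4]
r5 m[S→φ1] = [3, 1, 3]
r5 m[P→φ1] = [5, 3, 3]
r5 m[P→φ2] = [8, 3, 7]
r5 m[P→φ3] = [5, 2, 8]
r5 m[G→φ3] = [0, 0, 0]
r5 m[B→φ0] = [0, 0, 0]
r5 m[Q→φ2] = [0, 0, 0]
r6 m[φ0→S] = [3, 1, 3]
r6 m[φ0→B] = [4, 6, 8]
r6 m[φ1→S] = [6, 3, 4]
r6 m[φ1→P] = [4, 1, 6]
r6 m[φ2→P] = [1, 1, 2]
r6 m[φ2→Q] = [4, 10, 7]
r6 m[φ3→P] = [4, 2, 1]
r6 m[φ3→G] = [8, 10, 4]
r6 m[S→φ0] = [6, 3, 4]
r6 m[S→φ1] = [3, 1, 3]
r6 m[P→φ1] = [5, 3, 3]
r6 m[P→φ2] = [8, 3, 7]
r6 m[P→φ3] = [5, 2, 8]
r6 m[G→φ3] = [0, 0, 0]
r6 m[B→φ0] = [0, 0, 0]
r6 m[Q→φ2] = [0, 0, 0]
fixed point reached at round 6
b[P] = ⊗ incoming = [9, 4, 9]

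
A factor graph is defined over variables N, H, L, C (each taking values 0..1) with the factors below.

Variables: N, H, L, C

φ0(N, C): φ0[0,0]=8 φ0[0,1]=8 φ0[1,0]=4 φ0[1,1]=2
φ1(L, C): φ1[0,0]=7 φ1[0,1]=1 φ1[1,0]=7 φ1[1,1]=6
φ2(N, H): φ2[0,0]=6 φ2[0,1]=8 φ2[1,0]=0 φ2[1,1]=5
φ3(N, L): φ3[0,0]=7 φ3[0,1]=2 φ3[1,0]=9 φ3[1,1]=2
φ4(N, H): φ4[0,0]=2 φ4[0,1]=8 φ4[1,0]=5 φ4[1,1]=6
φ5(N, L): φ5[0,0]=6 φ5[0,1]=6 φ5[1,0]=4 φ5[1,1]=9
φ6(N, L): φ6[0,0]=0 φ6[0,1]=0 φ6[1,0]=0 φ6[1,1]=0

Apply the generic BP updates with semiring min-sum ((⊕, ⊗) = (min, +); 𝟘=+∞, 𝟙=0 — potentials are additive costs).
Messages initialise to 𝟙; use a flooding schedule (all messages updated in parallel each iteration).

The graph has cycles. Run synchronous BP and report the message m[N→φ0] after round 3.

message @ round 3 = [16, 11]

init: all messages = 𝟙 over 2 values
r1 m[φ0→N] = [8, 2]
r1 m[φ0→C] = [4, 2]
r1 m[φ1→L] = [1, 6]
r1 m[φ1→C] = [7, 1]
r1 m[φ2→N] = [6, 0]
r1 m[φ2→H] = [0, 5]
r1 m[φ3→N] = [2, 2]
r1 m[φ3→L] = [7, 2]
r1 m[φ4→N] = [2, 5]
r1 m[φ4→H] = [2, 6]
r1 m[φ5→N] = [6, 4]
r1 m[φ5→L] = [4, 6]
r1 m[φ6→N] = [0, 0]
r1 m[φ6→L] = [0, 0]
r1 m[N→φ0] = [0, 0]
r1 m[N→φ2] = [0, 0]
r1 m[N→φ3] = [0, 0]
r1 m[N→φ4] = [0, 0]
r1 m[N→φ5] = [0, 0]
r1 m[N→φ6] = [0, 0]
r1 m[H→φ2] = [0, 0]
r1 m[H→φ4] = [0, 0]
r1 m[L→φ1] = [0, 0]
r1 m[L→φ3] = [0, 0]
r1 m[L→φ5] = [0, 0]
r1 m[L→φ6] = [0, 0]
r1 m[C→φ0] = [0, 0]
r1 m[C→φ1] = [0, 0]
r2 m[φ0→N] = [8, 2]
r2 m[φ0→C] = [4, 2]
r2 m[φ1→L] = [1, 6]
r2 m[φ1→C] = [7, 1]
r2 m[φ2→N] = [6, 0]
r2 m[φ2→H] = [0, 5]
r2 m[φ3→N] = [2, 2]
r2 m[φ3→L] = [7, 2]
r2 m[φ4→N] = [2, 5]
r2 m[φ4→H] = [2, 6]
r2 m[φ5→N] = [6, 4]
r2 m[φ5→L] = [4, 6]
r2 m[φ6→N] = [0, 0]
r2 m[φ6→L] = [0, 0]
r2 m[N→φ0] = [16, 11]
r2 m[N→φ2] = [18, 13]
r2 m[N→φ3] = [22, 11]
r2 m[N→φ4] = [22, 8]
r2 m[N→φ5] = [18, 9]
r2 m[N→φ6] = [24, 13]
r2 m[H→φ2] = [2, 6]
r2 m[H→φ4] = [0, 5]
r2 m[L→φ1] = [11, 8]
r2 m[L→φ3] = [5, 12]
r2 m[L→φ5] = [8, 8]
r2 m[L→φ6] = [12, 14]
r2 m[C→φ0] = [7, 1]
r2 m[C→φ1] = [4, 2]
r3 m[φ0→N] = [9, 3]
r3 m[φ0→C] = [15, 13]
r3 m[φ1→L] = [3, 8]
r3 m[φ1→C] = [15, 12]
r3 m[φ2→N] = [8, 2]
r3 m[φ2→H] = [13, 18]
r3 m[φ3→N] = [12, 14]
r3 m[φ3→L] = [20, 13]
r3 m[φ4→N] = [2, 5]
r3 m[φ4→H] = [13, 14]
r3 m[φ5→N] = [14, 12]
r3 m[φ5→L] = [13, 18]
r3 m[φ6→N] = [12, 12]
r3 m[φ6→L] = [13, 13]
r3 m[N→φ0] = [16, 11]
r3 m[N→φ2] = [18, 13]
r3 m[N→φ3] = [22, 11]
r3 m[N→φ4] = [22, 8]
r3 m[N→φ5] = [18, 9]
r3 m[N→φ6] = [24, 13]
r3 m[H→φ2] = [2, 6]
r3 m[H→φ4] = [0, 5]
r3 m[L→φ1] = [11, 8]
r3 m[L→φ3] = [5, 12]
r3 m[L→φ5] = [8, 8]
r3 m[L→φ6] = [12, 14]
r3 m[C→φ0] = [7, 1]
r3 m[C→φ1] = [4, 2]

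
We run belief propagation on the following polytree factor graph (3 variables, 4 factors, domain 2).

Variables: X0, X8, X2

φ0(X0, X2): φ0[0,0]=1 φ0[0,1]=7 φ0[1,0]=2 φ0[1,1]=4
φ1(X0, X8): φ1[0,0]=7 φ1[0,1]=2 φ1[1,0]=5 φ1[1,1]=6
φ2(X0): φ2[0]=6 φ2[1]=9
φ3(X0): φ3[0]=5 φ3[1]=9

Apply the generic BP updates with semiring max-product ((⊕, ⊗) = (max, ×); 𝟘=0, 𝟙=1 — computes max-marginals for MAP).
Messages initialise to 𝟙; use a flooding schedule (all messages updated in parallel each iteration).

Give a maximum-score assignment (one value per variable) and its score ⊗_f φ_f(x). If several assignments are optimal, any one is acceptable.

init: all messages = 𝟙 over 2 values
r1 m[φ0→X0] = [7, 4]
r1 m[φ0→X2] = [2, 7]
r1 m[φ1→X0] = [7, 6]
r1 m[φ1→X8] = [7, 6]
r1 m[φ2→X0] = [6, 9]
r1 m[φ3→X0] = [5, 9]
r1 m[X0→φ0] = [1, 1]
r1 m[X0→φ1] = [1, 1]
r1 m[X0→φ2] = [1, 1]
r1 m[X0→φ3] = [1, 1]
r1 m[X8→φ1] = [1, 1]
r1 m[X2→φ0] = [1, 1]
r2 m[φ0→X0] = [7, 4]
r2 m[φ0→X2] = [2, 7]
r2 m[φ1→X0] = [7, 6]
r2 m[φ1→X8] = [7, 6]
r2 m[φ2→X0] = [6, 9]
r2 m[φ3→X0] = [5, 9]
r2 m[X0→φ0] = [210, 486]
r2 m[X0→φ1] = [210, 324]
r2 m[X0→φ2] = [245, 216]
r2 m[X0→φ3] = [294, 216]
r2 m[X8→φ1] = [1, 1]
r2 m[X2→φ0] = [1, 1]
r3 m[φ0→X0] = [7, 4]
r3 m[φ0→X2] = [972, 1944]
r3 m[φ1→X0] = [7, 6]
r3 m[φ1→X8] = [1620, 1944]
r3 m[φ2→X0] = [6, 9]
r3 m[φ3→X0] = [5, 9]
r3 m[X0→φ0] = [210, 486]
r3 m[X0→φ1] = [210, 324]
r3 m[X0→φ2] = [245, 216]
r3 m[X0→φ3] = [294, 216]
r3 m[X8→φ1] = [1, 1]
r3 m[X2→φ0] = [1, 1]
r4 m[φ0→X0] = [7, 4]
r4 m[φ0→X2] = [972, 1944]
r4 m[φ1→X0] = [7, 6]
r4 m[φ1→X8] = [1620, 1944]
r4 m[φ2→X0] = [6, 9]
r4 m[φ3→X0] = [5, 9]
r4 m[X0→φ0] = [210, 486]
r4 m[X0→φ1] = [210, 324]
r4 m[X0→φ2] = [245, 216]
r4 m[X0→φ3] = [294, 216]
r4 m[X8→φ1] = [1, 1]
r4 m[X2→φ0] = [1, 1]
fixed point reached at round 4
traceback from X0: (X0=1, X8=1, X2=1), score=1944

assignment: (X0=1, X8=1, X2=1); score = 1944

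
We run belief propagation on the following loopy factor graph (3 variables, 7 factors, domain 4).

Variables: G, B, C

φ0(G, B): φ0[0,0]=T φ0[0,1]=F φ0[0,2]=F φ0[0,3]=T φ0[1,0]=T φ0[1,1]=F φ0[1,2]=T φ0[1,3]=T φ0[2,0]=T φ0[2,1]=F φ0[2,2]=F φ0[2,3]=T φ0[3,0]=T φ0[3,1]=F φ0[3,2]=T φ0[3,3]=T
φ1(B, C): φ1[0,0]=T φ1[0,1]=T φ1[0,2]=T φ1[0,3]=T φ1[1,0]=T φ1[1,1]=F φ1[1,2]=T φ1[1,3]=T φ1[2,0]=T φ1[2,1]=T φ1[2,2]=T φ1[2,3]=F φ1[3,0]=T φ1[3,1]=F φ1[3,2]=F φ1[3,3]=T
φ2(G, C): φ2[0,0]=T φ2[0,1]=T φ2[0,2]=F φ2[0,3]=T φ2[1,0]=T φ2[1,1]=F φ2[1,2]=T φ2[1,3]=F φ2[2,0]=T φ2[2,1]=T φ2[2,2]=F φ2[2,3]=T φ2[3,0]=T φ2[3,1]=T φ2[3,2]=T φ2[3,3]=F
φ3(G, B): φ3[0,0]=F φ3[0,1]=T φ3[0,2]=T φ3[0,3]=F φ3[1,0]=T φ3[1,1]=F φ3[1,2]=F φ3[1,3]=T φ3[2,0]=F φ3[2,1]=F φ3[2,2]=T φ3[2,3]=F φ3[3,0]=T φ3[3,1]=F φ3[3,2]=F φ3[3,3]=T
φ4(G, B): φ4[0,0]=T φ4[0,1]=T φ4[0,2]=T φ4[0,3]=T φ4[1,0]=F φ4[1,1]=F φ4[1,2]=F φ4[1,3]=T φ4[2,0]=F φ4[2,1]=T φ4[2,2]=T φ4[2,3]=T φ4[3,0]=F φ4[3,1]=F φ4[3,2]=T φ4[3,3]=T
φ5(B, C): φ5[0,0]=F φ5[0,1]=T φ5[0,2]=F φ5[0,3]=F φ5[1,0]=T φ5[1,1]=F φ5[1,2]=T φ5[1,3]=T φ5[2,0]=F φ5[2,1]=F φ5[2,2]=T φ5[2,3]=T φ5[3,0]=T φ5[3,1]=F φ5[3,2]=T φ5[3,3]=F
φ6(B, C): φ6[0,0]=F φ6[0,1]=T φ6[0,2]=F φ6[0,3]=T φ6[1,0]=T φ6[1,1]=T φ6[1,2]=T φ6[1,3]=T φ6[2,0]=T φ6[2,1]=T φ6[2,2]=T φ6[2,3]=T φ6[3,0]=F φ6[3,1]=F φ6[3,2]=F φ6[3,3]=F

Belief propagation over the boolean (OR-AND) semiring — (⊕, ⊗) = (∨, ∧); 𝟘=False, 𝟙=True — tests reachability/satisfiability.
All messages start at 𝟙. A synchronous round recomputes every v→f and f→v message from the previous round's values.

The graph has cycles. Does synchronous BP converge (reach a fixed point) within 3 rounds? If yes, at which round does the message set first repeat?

init: all messages = 𝟙 over 4 values
r1 m[φ0→G] = [T, T, T, T]
r1 m[φ0→B] = [T, F, T, T]
r1 m[φ1→B] = [T, T, T, T]
r1 m[φ1→C] = [T, T, T, T]
r1 m[φ2→G] = [T, T, T, T]
r1 m[φ2→C] = [T, T, T, T]
r1 m[φ3→G] = [T, T, T, T]
r1 m[φ3→B] = [T, T, T, T]
r1 m[φ4→G] = [T, T, T, T]
r1 m[φ4→B] = [T, T, T, T]
r1 m[φ5→B] = [T, T, T, T]
r1 m[φ5→C] = [T, T, T, T]
r1 m[φ6→B] = [T, T, T, F]
r1 m[φ6→C] = [T, T, T, T]
r1 m[G→φ0] = [T, T, T, T]
r1 m[G→φ2] = [T, T, T, T]
r1 m[G→φ3] = [T, T, T, T]
r1 m[G→φ4] = [T, T, T, T]
r1 m[B→φ0] = [T, T, T, T]
r1 m[B→φ1] = [T, T, T, T]
r1 m[B→φ3] = [T, T, T, T]
r1 m[B→φ4] = [T, T, T, T]
r1 m[B→φ5] = [T, T, T, T]
r1 m[B→φ6] = [T, T, T, T]
r1 m[C→φ1] = [T, T, T, T]
r1 m[C→φ2] = [T, T, T, T]
r1 m[C→φ5] = [T, T, T, T]
r1 m[C→φ6] = [T, T, T, T]
r2 m[φ0→G] = [T, T, T, T]
r2 m[φ0→B] = [T, F, T, T]
r2 m[φ1→B] = [T, T, T, T]
r2 m[φ1→C] = [T, T, T, T]
r2 m[φ2→G] = [T, T, T, T]
r2 m[φ2→C] = [T, T, T, T]
r2 m[φ3→G] = [T, T, T, T]
r2 m[φ3→B] = [T, T, T, T]
r2 m[φ4→G] = [T, T, T, T]
r2 m[φ4→B] = [T, T, T, T]
r2 m[φ5→B] = [T, T, T, T]
r2 m[φ5→C] = [T, T, T, T]
r2 m[φ6→B] = [T, T, T, F]
r2 m[φ6→C] = [T, T, T, T]
r2 m[G→φ0] = [T, T, T, T]
r2 m[G→φ2] = [T, T, T, T]
r2 m[G→φ3] = [T, T, T, T]
r2 m[G→φ4] = [T, T, T, T]
r2 m[B→φ0] = [T, T, T, F]
r2 m[B→φ1] = [T, F, T, F]
r2 m[B→φ3] = [T, F, T, F]
r2 m[B→φ4] = [T, F, T, F]
r2 m[B→φ5] = [T, F, T, F]
r2 m[B→φ6] = [T, F, T, T]
r2 m[C→φ1] = [T, T, T, T]
r2 m[C→φ2] = [T, T, T, T]
r2 m[C→φ5] = [T, T, T, T]
r2 m[C→φ6] = [T, T, T, T]
r3 m[φ0→G] = [T, T, T, T]
r3 m[φ0→B] = [T, F, T, T]
r3 m[φ1→B] = [T, T, T, T]
r3 m[φ1→C] = [T, T, T, T]
r3 m[φ2→G] = [T, T, T, T]
r3 m[φ2→C] = [T, T, T, T]
r3 m[φ3→G] = [T, T, T, T]
r3 m[φ3→B] = [T, T, T, T]
r3 m[φ4→G] = [T, F, T, T]
r3 m[φ4→B] = [T, T, T, T]
r3 m[φ5→B] = [T, T, T, T]
r3 m[φ5→C] = [F, T, T, T]
r3 m[φ6→B] = [T, T, T, F]
r3 m[φ6→C] = [T, T, T, T]
r3 m[G→φ0] = [T, T, T, T]
r3 m[G→φ2] = [T, T, T, T]
r3 m[G→φ3] = [T, T, T, T]
r3 m[G→φ4] = [T, T, T, T]
r3 m[B→φ0] = [T, T, T, F]
r3 m[B→φ1] = [T, F, T, F]
r3 m[B→φ3] = [T, F, T, F]
r3 m[B→φ4] = [T, F, T, F]
r3 m[B→φ5] = [T, F, T, F]
r3 m[B→φ6] = [T, F, T, T]
r3 m[C→φ1] = [T, T, T, T]
r3 m[C→φ2] = [T, T, T, T]
r3 m[C→φ5] = [T, T, T, T]
r3 m[C→φ6] = [T, T, T, T]
no fixed point within 3 rounds

NOT CONVERGED within 3 rounds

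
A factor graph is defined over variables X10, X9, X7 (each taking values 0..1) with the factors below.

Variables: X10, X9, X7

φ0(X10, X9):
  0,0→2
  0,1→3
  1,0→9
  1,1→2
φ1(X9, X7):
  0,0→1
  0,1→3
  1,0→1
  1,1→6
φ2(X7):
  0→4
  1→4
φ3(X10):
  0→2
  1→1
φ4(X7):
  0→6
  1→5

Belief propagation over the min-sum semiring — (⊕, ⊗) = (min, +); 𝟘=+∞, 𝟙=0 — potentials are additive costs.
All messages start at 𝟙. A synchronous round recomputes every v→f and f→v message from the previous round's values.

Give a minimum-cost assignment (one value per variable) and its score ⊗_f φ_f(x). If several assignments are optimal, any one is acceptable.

init: all messages = 𝟙 over 2 values
r1 m[φ0→X10] = [2, 2]
r1 m[φ0→X9] = [2, 2]
r1 m[φ1→X9] = [1, 1]
r1 m[φ1→X7] = [1, 3]
r1 m[φ2→X7] = [4, 4]
r1 m[φ3→X10] = [2, 1]
r1 m[φ4→X7] = [6, 5]
r1 m[X10→φ0] = [0, 0]
r1 m[X10→φ3] = [0, 0]
r1 m[X9→φ0] = [0, 0]
r1 m[X9→φ1] = [0, 0]
r1 m[X7→φ1] = [0, 0]
r1 m[X7→φ2] = [0, 0]
r1 m[X7→φ4] = [0, 0]
r2 m[φ0→X10] = [2, 2]
r2 m[φ0→X9] = [2, 2]
r2 m[φ1→X9] = [1, 1]
r2 m[φ1→X7] = [1, 3]
r2 m[φ2→X7] = [4, 4]
r2 m[φ3→X10] = [2, 1]
r2 m[φ4→X7] = [6, 5]
r2 m[X10→φ0] = [2, 1]
r2 m[X10→φ3] = [2, 2]
r2 m[X9→φ0] = [1, 1]
r2 m[X9→φ1] = [2, 2]
r2 m[X7→φ1] = [10, 9]
r2 m[X7→φ2] = [7, 8]
r2 m[X7→φ4] = [5, 7]
r3 m[φ0→X10] = [3, 3]
r3 m[φ0→X9] = [4, 3]
r3 m[φ1→X9] = [11, 11]
r3 m[φ1→X7] = [3, 5]
r3 m[φ2→X7] = [4, 4]
r3 m[φ3→X10] = [2, 1]
r3 m[φ4→X7] = [6, 5]
r3 m[X10→φ0] = [2, 1]
r3 m[X10→φ3] = [2, 2]
r3 m[X9→φ0] = [1, 1]
r3 m[X9→φ1] = [2, 2]
r3 m[X7→φ1] = [10, 9]
r3 m[X7→φ2] = [7, 8]
r3 m[X7→φ4] = [5, 7]
r4 m[φ0→X10] = [3, 3]
r4 m[φ0→X9] = [4, 3]
r4 m[φ1→X9] = [11, 11]
r4 m[φ1→X7] = [3, 5]
r4 m[φ2→X7] = [4, 4]
r4 m[φ3→X10] = [2, 1]
r4 m[φ4→X7] = [6, 5]
r4 m[X10→φ0] = [2, 1]
r4 m[X10→φ3] = [3, 3]
r4 m[X9→φ0] = [11, 11]
r4 m[X9→φ1] = [4, 3]
r4 m[X7→φ1] = [10, 9]
r4 m[X7→φ2] = [9, 10]
r4 m[X7→φ4] = [7, 9]
r5 m[φ0→X10] = [13, 13]
r5 m[φ0→X9] = [4, 3]
r5 m[φ1→X9] = [11, 11]
r5 m[φ1→X7] = [4, 7]
r5 m[φ2→X7] = [4, 4]
r5 m[φ3→X10] = [2, 1]
r5 m[φ4→X7] = [6, 5]
r5 m[X10→φ0] = [2, 1]
r5 m[X10→φ3] = [3, 3]
r5 m[X9→φ0] = [11, 11]
r5 m[X9→φ1] = [4, 3]
r5 m[X7→φ1] = [10, 9]
r5 m[X7→φ2] = [9, 10]
r5 m[X7→φ4] = [7, 9]
r6 m[φ0→X10] = [13, 13]
r6 m[φ0→X9] = [4, 3]
r6 m[φ1→X9] = [11, 11]
r6 m[φ1→X7] = [4, 7]
r6 m[φ2→X7] = [4, 4]
r6 m[φ3→X10] = [2, 1]
r6 m[φ4→X7] = [6, 5]
r6 m[X10→φ0] = [2, 1]
r6 m[X10→φ3] = [13, 13]
r6 m[X9→φ0] = [11, 11]
r6 m[X9→φ1] = [4, 3]
r6 m[X7→φ1] = [10, 9]
r6 m[X7→φ2] = [10, 12]
r6 m[X7→φ4] = [8, 11]
r7 m[φ0→X10] = [13, 13]
r7 m[φ0→X9] = [4, 3]
r7 m[φ1→X9] = [11, 11]
r7 m[φ1→X7] = [4, 7]
r7 m[φ2→X7] = [4, 4]
r7 m[φ3→X10] = [2, 1]
r7 m[φ4→X7] = [6, 5]
r7 m[X10→φ0] = [2, 1]
r7 m[X10→φ3] = [13, 13]
r7 m[X9→φ0] = [11, 11]
r7 m[X9→φ1] = [4, 3]
r7 m[X7→φ1] = [10, 9]
r7 m[X7→φ2] = [10, 12]
r7 m[X7→φ4] = [8, 11]
fixed point reached at round 7
traceback from X10: (X10=1, X9=1, X7=0), score=14

assignment: (X10=1, X9=1, X7=0); score = 14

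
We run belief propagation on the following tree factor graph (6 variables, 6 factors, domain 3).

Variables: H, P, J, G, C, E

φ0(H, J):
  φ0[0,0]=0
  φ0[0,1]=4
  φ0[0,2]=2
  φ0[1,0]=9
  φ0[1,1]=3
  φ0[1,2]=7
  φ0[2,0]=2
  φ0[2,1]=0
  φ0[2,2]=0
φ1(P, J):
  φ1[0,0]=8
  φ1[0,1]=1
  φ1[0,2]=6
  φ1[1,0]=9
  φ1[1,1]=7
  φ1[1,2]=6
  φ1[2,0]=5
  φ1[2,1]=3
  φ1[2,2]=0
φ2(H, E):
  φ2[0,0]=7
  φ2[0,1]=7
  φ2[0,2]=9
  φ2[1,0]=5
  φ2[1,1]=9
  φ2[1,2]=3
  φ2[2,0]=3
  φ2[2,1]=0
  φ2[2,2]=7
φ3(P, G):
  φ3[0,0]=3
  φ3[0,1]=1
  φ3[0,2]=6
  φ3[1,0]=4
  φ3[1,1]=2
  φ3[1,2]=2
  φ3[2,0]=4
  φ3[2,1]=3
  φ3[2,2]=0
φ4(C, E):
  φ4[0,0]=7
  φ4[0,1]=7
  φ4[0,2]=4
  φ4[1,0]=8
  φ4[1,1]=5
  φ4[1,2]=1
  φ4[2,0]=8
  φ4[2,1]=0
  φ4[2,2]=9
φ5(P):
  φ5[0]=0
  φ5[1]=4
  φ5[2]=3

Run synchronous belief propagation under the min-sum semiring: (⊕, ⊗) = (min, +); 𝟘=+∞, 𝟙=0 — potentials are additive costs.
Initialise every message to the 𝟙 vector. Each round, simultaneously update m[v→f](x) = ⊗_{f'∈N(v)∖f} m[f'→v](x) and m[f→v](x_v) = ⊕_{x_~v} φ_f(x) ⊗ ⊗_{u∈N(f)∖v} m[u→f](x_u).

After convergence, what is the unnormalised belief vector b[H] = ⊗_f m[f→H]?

init: all messages = 𝟙 over 3 values
r1 m[φ0→H] = [0, 3, 0]
r1 m[φ0→J] = [0, 0, 0]
r1 m[φ1→P] = [1, 6, 0]
r1 m[φ1→J] = [5, 1, 0]
r1 m[φ2→H] = [7, 3, 0]
r1 m[φ2→E] = [3, 0, 3]
r1 m[φ3→P] = [1, 2, 0]
r1 m[φ3→G] = [3, 1, 0]
r1 m[φ4→C] = [4, 1, 0]
r1 m[φ4→E] = [7, 0, 1]
r1 m[φ5→P] = [0, 4, 3]
r1 m[H→φ0] = [0, 0, 0]
r1 m[H→φ2] = [0, 0, 0]
r1 m[P→φ1] = [0, 0, 0]
r1 m[P→φ3] = [0, 0, 0]
r1 m[P→φ5] = [0, 0, 0]
r1 m[J→φ0] = [0, 0, 0]
r1 m[J→φ1] = [0, 0, 0]
r1 m[G→φ3] = [0, 0, 0]
r1 m[C→φ4] = [0, 0, 0]
r1 m[E→φ2] = [0, 0, 0]
r1 m[E→φ4] = [0, 0, 0]
r2 m[φ0→H] = [0, 3, 0]
r2 m[φ0→J] = [0, 0, 0]
r2 m[φ1→P] = [1, 6, 0]
r2 m[φ1→J] = [5, 1, 0]
r2 m[φ2→H] = [7, 3, 0]
r2 m[φ2→E] = [3, 0, 3]
r2 m[φ3→P] = [1, 2, 0]
r2 m[φ3→G] = [3, 1, 0]
r2 m[φ4→C] = [4, 1, 0]
r2 m[φ4→E] = [7, 0, 1]
r2 m[φ5→P] = [0, 4, 3]
r2 m[H→φ0] = [7, 3, 0]
r2 m[H→φ2] = [0, 3, 0]
r2 m[P→φ1] = [1, 6, 3]
r2 m[P→φ3] = [1, 10, 3]
r2 m[P→φ5] = [2, 8, 0]
r2 m[J→φ0] = [5, 1, 0]
r2 m[J→φ1] = [0, 0, 0]
r2 m[G→φ3] = [0, 0, 0]
r2 m[C→φ4] = [0, 0, 0]
r2 m[E→φ2] = [7, 0, 1]
r2 m[E→φ4] = [3, 0, 3]
r3 m[φ0→H] = [2, 4, 0]
r3 m[φ0→J] = [2, 0, 0]
r3 m[φ1→P] = [1, 6, 0]
r3 m[φ1→J] = [8, 2, 3]
r3 m[φ2→H] = [7, 4, 0]
r3 m[φ2→E] = [3, 0, 6]
r3 m[φ3→P] = [1, 2, 0]
r3 m[φ3→G] = [4, 2, 3]
r3 m[φ4→C] = [7, 4, 0]
r3 m[φ4→E] = [7, 0, 1]
r3 m[φ5→P] = [0, 4, 3]
r3 m[H→φ0] = [7, 3, 0]
r3 m[H→φ2] = [0, 3, 0]
r3 m[P→φ1] = [1, 6, 3]
r3 m[P→φ3] = [1, 10, 3]
r3 m[P→φ5] = [2, 8, 0]
r3 m[J→φ0] = [5, 1, 0]
r3 m[J→φ1] = [0, 0, 0]
r3 m[G→φ3] = [0, 0, 0]
r3 m[C→φ4] = [0, 0, 0]
r3 m[E→φ2] = [7, 0, 1]
r3 m[E→φ4] = [3, 0, 3]
r4 m[φ0→H] = [2, 4, 0]
r4 m[φ0→J] = [2, 0, 0]
r4 m[φ1→P] = [1, 6, 0]
r4 m[φ1→J] = [8, 2, 3]
r4 m[φ2→H] = [7, 4, 0]
r4 m[φ2→E] = [3, 0, 6]
r4 m[φ3→P] = [1, 2, 0]
r4 m[φ3→G] = [4, 2, 3]
r4 m[φ4→C] = [7, 4, 0]
r4 m[φ4→E] = [7, 0, 1]
r4 m[φ5→P] = [0, 4, 3]
r4 m[H→φ0] = [7, 4, 0]
r4 m[H→φ2] = [2, 4, 0]
r4 m[P→φ1] = [1, 6, 3]
r4 m[P→φ3] = [1, 10, 3]
r4 m[P→φ5] = [2, 8, 0]
r4 m[J→φ0] = [8, 2, 3]
r4 m[J→φ1] = [2, 0, 0]
r4 m[G→φ3] = [0, 0, 0]
r4 m[C→φ4] = [0, 0, 0]
r4 m[E→φ2] = [7, 0, 1]
r4 m[E→φ4] = [3, 0, 6]
r5 m[φ0→H] = [5, 5, 2]
r5 m[φ0→J] = [2, 0, 0]
r5 m[φ1→P] = [1, 6, 0]
r5 m[φ1→J] = [8, 2, 3]
r5 m[φ2→H] = [7, 4, 0]
r5 m[φ2→E] = [3, 0, 7]
r5 m[φ3→P] = [1, 2, 0]
r5 m[φ3→G] = [4, 2, 3]
r5 m[φ4→C] = [7, 5, 0]
r5 m[φ4→E] = [7, 0, 1]
r5 m[φ5→P] = [0, 4, 3]
r5 m[H→φ0] = [7, 4, 0]
r5 m[H→φ2] = [2, 4, 0]
r5 m[P→φ1] = [1, 6, 3]
r5 m[P→φ3] = [1, 10, 3]
r5 m[P→φ5] = [2, 8, 0]
r5 m[J→φ0] = [8, 2, 3]
r5 m[J→φ1] = [2, 0, 0]
r5 m[G→φ3] = [0, 0, 0]
r5 m[C→φ4] = [0, 0, 0]
r5 m[E→φ2] = [7, 0, 1]
r5 m[E→φ4] = [3, 0, 6]
r6 m[φ0→H] = [5, 5, 2]
r6 m[φ0→J] = [2, 0, 0]
r6 m[φ1→P] = [1, 6, 0]
r6 m[φ1→J] = [8, 2, 3]
r6 m[φ2→H] = [7, 4, 0]
r6 m[φ2→E] = [3, 0, 7]
r6 m[φ3→P] = [1, 2, 0]
r6 m[φ3→G] = [4, 2, 3]
r6 m[φ4→C] = [7, 5, 0]
r6 m[φ4→E] = [7, 0, 1]
r6 m[φ5→P] = [0, 4, 3]
r6 m[H→φ0] = [7, 4, 0]
r6 m[H→φ2] = [5, 5, 2]
r6 m[P→φ1] = [1, 6, 3]
r6 m[P→φ3] = [1, 10, 3]
r6 m[P→φ5] = [2, 8, 0]
r6 m[J→φ0] = [8, 2, 3]
r6 m[J→φ1] = [2, 0, 0]
r6 m[G→φ3] = [0, 0, 0]
r6 m[C→φ4] = [0, 0, 0]
r6 m[E→φ2] = [7, 0, 1]
r6 m[E→φ4] = [3, 0, 7]
r7 m[φ0→H] = [5, 5, 2]
r7 m[φ0→J] = [2, 0, 0]
r7 m[φ1→P] = [1, 6, 0]
r7 m[φ1→J] = [8, 2, 3]
r7 m[φ2→H] = [7, 4, 0]
r7 m[φ2→E] = [5, 2, 8]
r7 m[φ3→P] = [1, 2, 0]
r7 m[φ3→G] = [4, 2, 3]
r7 m[φ4→C] = [7, 5, 0]
r7 m[φ4→E] = [7, 0, 1]
r7 m[φ5→P] = [0, 4, 3]
r7 m[H→φ0] = [7, 4, 0]
r7 m[H→φ2] = [5, 5, 2]
r7 m[P→φ1] = [1, 6, 3]
r7 m[P→φ3] = [1, 10, 3]
r7 m[P→φ5] = [2, 8, 0]
r7 m[J→φ0] = [8, 2, 3]
r7 m[J→φ1] = [2, 0, 0]
r7 m[G→φ3] = [0, 0, 0]
r7 m[C→φ4] = [0, 0, 0]
r7 m[E→φ2] = [7, 0, 1]
r7 m[E→φ4] = [3, 0, 7]
r8 m[φ0→H] = [5, 5, 2]
r8 m[φ0→J] = [2, 0, 0]
r8 m[φ1→P] = [1, 6, 0]
r8 m[φ1→J] = [8, 2, 3]
r8 m[φ2→H] = [7, 4, 0]
r8 m[φ2→E] = [5, 2, 8]
r8 m[φ3→P] = [1, 2, 0]
r8 m[φ3→G] = [4, 2, 3]
r8 m[φ4→C] = [7, 5, 0]
r8 m[φ4→E] = [7, 0, 1]
r8 m[φ5→P] = [0, 4, 3]
r8 m[H→φ0] = [7, 4, 0]
r8 m[H→φ2] = [5, 5, 2]
r8 m[P→φ1] = [1, 6, 3]
r8 m[P→φ3] = [1, 10, 3]
r8 m[P→φ5] = [2, 8, 0]
r8 m[J→φ0] = [8, 2, 3]
r8 m[J→φ1] = [2, 0, 0]
r8 m[G→φ3] = [0, 0, 0]
r8 m[C→φ4] = [0, 0, 0]
r8 m[E→φ2] = [7, 0, 1]
r8 m[E→φ4] = [5, 2, 8]
r9 m[φ0→H] = [5, 5, 2]
r9 m[φ0→J] = [2, 0, 0]
r9 m[φ1→P] = [1, 6, 0]
r9 m[φ1→J] = [8, 2, 3]
r9 m[φ2→H] = [7, 4, 0]
r9 m[φ2→E] = [5, 2, 8]
r9 m[φ3→P] = [1, 2, 0]
r9 m[φ3→G] = [4, 2, 3]
r9 m[φ4→C] = [9, 7, 2]
r9 m[φ4→E] = [7, 0, 1]
r9 m[φ5→P] = [0, 4, 3]
r9 m[H→φ0] = [7, 4, 0]
r9 m[H→φ2] = [5, 5, 2]
r9 m[P→φ1] = [1, 6, 3]
r9 m[P→φ3] = [1, 10, 3]
r9 m[P→φ5] = [2, 8, 0]
r9 m[J→φ0] = [8, 2, 3]
r9 m[J→φ1] = [2, 0, 0]
r9 m[G→φ3] = [0, 0, 0]
r9 m[C→φ4] = [0, 0, 0]
r9 m[E→φ2] = [7, 0, 1]
r9 m[E→φ4] = [5, 2, 8]
r10 m[φ0→H] = [5, 5, 2]
r10 m[φ0→J] = [2, 0, 0]
r10 m[φ1→P] = [1, 6, 0]
r10 m[φ1→J] = [8, 2, 3]
r10 m[φ2→H] = [7, 4, 0]
r10 m[φ2→E] = [5, 2, 8]
r10 m[φ3→P] = [1, 2, 0]
r10 m[φ3→G] = [4, 2, 3]
r10 m[φ4→C] = [9, 7, 2]
r10 m[φ4→E] = [7, 0, 1]
r10 m[φ5→P] = [0, 4, 3]
r10 m[H→φ0] = [7, 4, 0]
r10 m[H→φ2] = [5, 5, 2]
r10 m[P→φ1] = [1, 6, 3]
r10 m[P→φ3] = [1, 10, 3]
r10 m[P→φ5] = [2, 8, 0]
r10 m[J→φ0] = [8, 2, 3]
r10 m[J→φ1] = [2, 0, 0]
r10 m[G→φ3] = [0, 0, 0]
r10 m[C→φ4] = [0, 0, 0]
r10 m[E→φ2] = [7, 0, 1]
r10 m[E→φ4] = [5, 2, 8]
fixed point reached at round 10
b[H] = ⊗ incoming = [12, 9, 2]

b[H] = [12, 9, 2]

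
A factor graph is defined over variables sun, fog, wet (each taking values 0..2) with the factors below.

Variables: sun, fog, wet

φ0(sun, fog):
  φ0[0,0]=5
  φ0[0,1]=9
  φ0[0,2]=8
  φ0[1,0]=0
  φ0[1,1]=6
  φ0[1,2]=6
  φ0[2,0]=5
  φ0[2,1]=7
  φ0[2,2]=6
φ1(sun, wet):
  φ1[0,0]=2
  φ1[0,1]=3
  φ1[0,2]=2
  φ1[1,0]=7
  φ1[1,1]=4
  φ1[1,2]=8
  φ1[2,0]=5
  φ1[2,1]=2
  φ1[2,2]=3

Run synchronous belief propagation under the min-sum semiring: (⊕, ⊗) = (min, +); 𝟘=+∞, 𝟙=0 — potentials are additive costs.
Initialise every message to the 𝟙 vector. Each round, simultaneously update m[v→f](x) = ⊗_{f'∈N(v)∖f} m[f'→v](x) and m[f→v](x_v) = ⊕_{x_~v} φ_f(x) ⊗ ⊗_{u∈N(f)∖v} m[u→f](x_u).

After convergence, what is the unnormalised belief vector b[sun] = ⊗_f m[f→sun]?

init: all messages = 𝟙 over 3 values
r1 m[φ0→sun] = [5, 0, 5]
r1 m[φ0→fog] = [0, 6, 6]
r1 m[φ1→sun] = [2, 4, 2]
r1 m[φ1→wet] = [2, 2, 2]
r1 m[sun→φ0] = [0, 0, 0]
r1 m[sun→φ1] = [0, 0, 0]
r1 m[fog→φ0] = [0, 0, 0]
r1 m[wet→φ1] = [0, 0, 0]
r2 m[φ0→sun] = [5, 0, 5]
r2 m[φ0→fog] = [0, 6, 6]
r2 m[φ1→sun] = [2, 4, 2]
r2 m[φ1→wet] = [2, 2, 2]
r2 m[sun→φ0] = [2, 4, 2]
r2 m[sun→φ1] = [5, 0, 5]
r2 m[fog→φ0] = [0, 0, 0]
r2 m[wet→φ1] = [0, 0, 0]
r3 m[φ0→sun] = [5, 0, 5]
r3 m[φ0→fog] = [4, 9, 8]
r3 m[φ1→sun] = [2, 4, 2]
r3 m[φ1→wet] = [7, 4, 7]
r3 m[sun→φ0] = [2, 4, 2]
r3 m[sun→φ1] = [5, 0, 5]
r3 m[fog→φ0] = [0, 0, 0]
r3 m[wet→φ1] = [0, 0, 0]
r4 m[φ0→sun] = [5, 0, 5]
r4 m[φ0→fog] = [4, 9, 8]
r4 m[φ1→sun] = [2, 4, 2]
r4 m[φ1→wet] = [7, 4, 7]
r4 m[sun→φ0] = [2, 4, 2]
r4 m[sun→φ1] = [5, 0, 5]
r4 m[fog→φ0] = [0, 0, 0]
r4 m[wet→φ1] = [0, 0, 0]
fixed point reached at round 4
b[sun] = ⊗ incoming = [7, 4, 7]

b[sun] = [7, 4, 7]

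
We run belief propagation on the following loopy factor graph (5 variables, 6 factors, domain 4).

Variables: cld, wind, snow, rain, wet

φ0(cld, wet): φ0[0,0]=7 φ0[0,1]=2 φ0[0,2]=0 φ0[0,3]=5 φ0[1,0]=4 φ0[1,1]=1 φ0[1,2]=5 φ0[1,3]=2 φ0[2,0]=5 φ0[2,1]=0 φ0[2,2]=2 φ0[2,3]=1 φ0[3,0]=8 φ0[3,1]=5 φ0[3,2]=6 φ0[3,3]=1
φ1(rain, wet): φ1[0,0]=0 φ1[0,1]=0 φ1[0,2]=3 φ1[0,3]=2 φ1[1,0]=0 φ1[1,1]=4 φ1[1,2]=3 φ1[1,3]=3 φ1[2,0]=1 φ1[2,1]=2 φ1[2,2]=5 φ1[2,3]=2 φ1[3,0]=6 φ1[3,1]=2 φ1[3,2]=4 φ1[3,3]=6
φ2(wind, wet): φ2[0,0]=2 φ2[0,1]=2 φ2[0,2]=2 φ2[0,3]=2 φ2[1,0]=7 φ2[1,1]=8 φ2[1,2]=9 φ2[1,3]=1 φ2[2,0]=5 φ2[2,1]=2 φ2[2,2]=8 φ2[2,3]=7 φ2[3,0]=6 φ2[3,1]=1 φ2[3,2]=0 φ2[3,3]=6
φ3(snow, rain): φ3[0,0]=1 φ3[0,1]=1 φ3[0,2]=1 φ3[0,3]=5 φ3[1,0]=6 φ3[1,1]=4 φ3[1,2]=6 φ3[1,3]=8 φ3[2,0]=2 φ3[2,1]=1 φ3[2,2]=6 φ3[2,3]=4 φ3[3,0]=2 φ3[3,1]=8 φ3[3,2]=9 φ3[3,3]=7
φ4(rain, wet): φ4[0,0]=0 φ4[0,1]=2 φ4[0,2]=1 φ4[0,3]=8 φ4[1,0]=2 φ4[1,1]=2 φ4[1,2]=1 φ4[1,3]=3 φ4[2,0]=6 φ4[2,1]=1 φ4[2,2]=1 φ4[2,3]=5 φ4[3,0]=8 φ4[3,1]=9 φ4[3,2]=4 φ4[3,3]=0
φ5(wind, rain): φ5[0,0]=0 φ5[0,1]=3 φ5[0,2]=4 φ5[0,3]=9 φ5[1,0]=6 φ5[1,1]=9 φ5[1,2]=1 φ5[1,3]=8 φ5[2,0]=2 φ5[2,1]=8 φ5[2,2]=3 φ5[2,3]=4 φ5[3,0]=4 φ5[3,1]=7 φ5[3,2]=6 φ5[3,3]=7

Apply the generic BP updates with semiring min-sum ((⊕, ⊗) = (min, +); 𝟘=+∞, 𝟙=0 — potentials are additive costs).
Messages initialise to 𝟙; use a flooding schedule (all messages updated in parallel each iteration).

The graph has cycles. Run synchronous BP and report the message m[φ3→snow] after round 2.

init: all messages = 𝟙 over 4 values
r1 m[φ0→cld] = [0, 1, 0, 1]
r1 m[φ0→wet] = [4, 0, 0, 1]
r1 m[φ1→rain] = [0, 0, 1, 2]
r1 m[φ1→wet] = [0, 0, 3, 2]
r1 m[φ2→wind] = [2, 1, 2, 0]
r1 m[φ2→wet] = [2, 1, 0, 1]
r1 m[φ3→snow] = [1, 4, 1, 2]
r1 m[φ3→rain] = [1, 1, 1, 4]
r1 m[φ4→rain] = [0, 1, 1, 0]
r1 m[φ4→wet] = [0, 1, 1, 0]
r1 m[φ5→wind] = [0, 1, 2, 4]
r1 m[φ5→rain] = [0, 3, 1, 4]
r1 m[cld→φ0] = [0, 0, 0, 0]
r1 m[wind→φ2] = [0, 0, 0, 0]
r1 m[wind→φ5] = [0, 0, 0, 0]
r1 m[snow→φ3] = [0, 0, 0, 0]
r1 m[rain→φ1] = [0, 0, 0, 0]
r1 m[rain→φ3] = [0, 0, 0, 0]
r1 m[rain→φ4] = [0, 0, 0, 0]
r1 m[rain→φ5] = [0, 0, 0, 0]
r1 m[wet→φ0] = [0, 0, 0, 0]
r1 m[wet→φ1] = [0, 0, 0, 0]
r1 m[wet→φ2] = [0, 0, 0, 0]
r1 m[wet→φ4] = [0, 0, 0, 0]
r2 m[φ0→cld] = [0, 1, 0, 1]
r2 m[φ0→wet] = [4, 0, 0, 1]
r2 m[φ1→rain] = [0, 0, 1, 2]
r2 m[φ1→wet] = [0, 0, 3, 2]
r2 m[φ2→wind] = [2, 1, 2, 0]
r2 m[φ2→wet] = [2, 1, 0, 1]
r2 m[φ3→snow] = [1, 4, 1, 2]
r2 m[φ3→rain] = [1, 1, 1, 4]
r2 m[φ4→rain] = [0, 1, 1, 0]
r2 m[φ4→wet] = [0, 1, 1, 0]
r2 m[φ5→wind] = [0, 1, 2, 4]
r2 m[φ5→rain] = [0, 3, 1, 4]
r2 m[cld→φ0] = [0, 0, 0, 0]
r2 m[wind→φ2] = [0, 1, 2, 4]
r2 m[wind→φ5] = [2, 1, 2, 0]
r2 m[snow→φ3] = [0, 0, 0, 0]
r2 m[rain→φ1] = [1, 5, 3, 8]
r2 m[rain→φ3] = [0, 4, 3, 6]
r2 m[rain→φ4] = [1, 4, 3, 10]
r2 m[rain→φ5] = [1, 2, 3, 6]
r2 m[wet→φ0] = [2, 2, 4, 3]
r2 m[wet→φ1] = [6, 2, 1, 2]
r2 m[wet→φ2] = [4, 1, 4, 3]
r2 m[wet→φ4] = [6, 1, 3, 4]

message @ round 2 = [1, 4, 1, 2]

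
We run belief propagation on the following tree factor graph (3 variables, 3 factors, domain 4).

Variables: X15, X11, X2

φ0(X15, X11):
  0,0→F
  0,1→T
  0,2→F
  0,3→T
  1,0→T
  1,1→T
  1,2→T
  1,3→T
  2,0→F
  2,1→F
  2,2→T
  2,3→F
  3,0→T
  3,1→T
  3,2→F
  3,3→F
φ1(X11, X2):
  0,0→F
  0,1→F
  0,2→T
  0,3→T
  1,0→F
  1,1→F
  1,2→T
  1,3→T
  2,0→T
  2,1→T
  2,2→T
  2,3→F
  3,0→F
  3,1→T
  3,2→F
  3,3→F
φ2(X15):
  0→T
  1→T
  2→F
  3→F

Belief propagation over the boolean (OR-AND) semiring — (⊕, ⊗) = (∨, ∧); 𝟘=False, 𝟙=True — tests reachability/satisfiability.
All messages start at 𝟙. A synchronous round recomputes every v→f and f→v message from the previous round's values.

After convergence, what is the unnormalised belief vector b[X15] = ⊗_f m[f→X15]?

init: all messages = 𝟙 over 4 values
r1 m[φ0→X15] = [T, T, T, T]
r1 m[φ0→X11] = [T, T, T, T]
r1 m[φ1→X11] = [T, T, T, T]
r1 m[φ1→X2] = [T, T, T, T]
r1 m[φ2→X15] = [T, T, F, F]
r1 m[X15→φ0] = [T, T, T, T]
r1 m[X15→φ2] = [T, T, T, T]
r1 m[X11→φ0] = [T, T, T, T]
r1 m[X11→φ1] = [T, T, T, T]
r1 m[X2→φ1] = [T, T, T, T]
r2 m[φ0→X15] = [T, T, T, T]
r2 m[φ0→X11] = [T, T, T, T]
r2 m[φ1→X11] = [T, T, T, T]
r2 m[φ1→X2] = [T, T, T, T]
r2 m[φ2→X15] = [T, T, F, F]
r2 m[X15→φ0] = [T, T, F, F]
r2 m[X15→φ2] = [T, T, T, T]
r2 m[X11→φ0] = [T, T, T, T]
r2 m[X11→φ1] = [T, T, T, T]
r2 m[X2→φ1] = [T, T, T, T]
r3 m[φ0→X15] = [T, T, T, T]
r3 m[φ0→X11] = [T, T, T, T]
r3 m[φ1→X11] = [T, T, T, T]
r3 m[φ1→X2] = [T, T, T, T]
r3 m[φ2→X15] = [T, T, F, F]
r3 m[X15→φ0] = [T, T, F, F]
r3 m[X15→φ2] = [T, T, T, T]
r3 m[X11→φ0] = [T, T, T, T]
r3 m[X11→φ1] = [T, T, T, T]
r3 m[X2→φ1] = [T, T, T, T]
fixed point reached at round 3
b[X15] = ⊗ incoming = [T, T, F, F]

b[X15] = [T, T, F, F]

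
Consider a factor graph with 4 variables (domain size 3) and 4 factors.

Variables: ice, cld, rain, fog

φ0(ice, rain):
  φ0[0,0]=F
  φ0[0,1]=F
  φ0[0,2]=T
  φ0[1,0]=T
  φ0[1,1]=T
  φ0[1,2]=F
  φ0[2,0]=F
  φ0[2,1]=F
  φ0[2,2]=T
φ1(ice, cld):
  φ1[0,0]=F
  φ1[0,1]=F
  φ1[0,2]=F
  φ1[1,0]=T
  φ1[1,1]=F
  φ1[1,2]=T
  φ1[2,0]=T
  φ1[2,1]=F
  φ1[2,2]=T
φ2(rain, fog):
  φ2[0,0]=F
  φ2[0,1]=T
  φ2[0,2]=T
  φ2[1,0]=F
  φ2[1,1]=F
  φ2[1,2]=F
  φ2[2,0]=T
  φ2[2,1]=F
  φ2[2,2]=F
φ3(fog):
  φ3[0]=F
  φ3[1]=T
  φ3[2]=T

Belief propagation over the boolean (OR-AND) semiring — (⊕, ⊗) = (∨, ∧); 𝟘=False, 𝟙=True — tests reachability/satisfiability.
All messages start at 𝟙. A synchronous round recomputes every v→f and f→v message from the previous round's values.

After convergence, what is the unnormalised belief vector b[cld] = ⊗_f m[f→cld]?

b[cld] = [T, F, T]

init: all messages = 𝟙 over 3 values
r1 m[φ0→ice] = [T, T, T]
r1 m[φ0→rain] = [T, T, T]
r1 m[φ1→ice] = [F, T, T]
r1 m[φ1→cld] = [T, F, T]
r1 m[φ2→rain] = [T, F, T]
r1 m[φ2→fog] = [T, T, T]
r1 m[φ3→fog] = [F, T, T]
r1 m[ice→φ0] = [T, T, T]
r1 m[ice→φ1] = [T, T, T]
r1 m[cld→φ1] = [T, T, T]
r1 m[rain→φ0] = [T, T, T]
r1 m[rain→φ2] = [T, T, T]
r1 m[fog→φ2] = [T, T, T]
r1 m[fog→φ3] = [T, T, T]
r2 m[φ0→ice] = [T, T, T]
r2 m[φ0→rain] = [T, T, T]
r2 m[φ1→ice] = [F, T, T]
r2 m[φ1→cld] = [T, F, T]
r2 m[φ2→rain] = [T, F, T]
r2 m[φ2→fog] = [T, T, T]
r2 m[φ3→fog] = [F, T, T]
r2 m[ice→φ0] = [F, T, T]
r2 m[ice→φ1] = [T, T, T]
r2 m[cld→φ1] = [T, T, T]
r2 m[rain→φ0] = [T, F, T]
r2 m[rain→φ2] = [T, T, T]
r2 m[fog→φ2] = [F, T, T]
r2 m[fog→φ3] = [T, T, T]
r3 m[φ0→ice] = [T, T, T]
r3 m[φ0→rain] = [T, T, T]
r3 m[φ1→ice] = [F, T, T]
r3 m[φ1→cld] = [T, F, T]
r3 m[φ2→rain] = [T, F, F]
r3 m[φ2→fog] = [T, T, T]
r3 m[φ3→fog] = [F, T, T]
r3 m[ice→φ0] = [F, T, T]
r3 m[ice→φ1] = [T, T, T]
r3 m[cld→φ1] = [T, T, T]
r3 m[rain→φ0] = [T, F, T]
r3 m[rain→φ2] = [T, T, T]
r3 m[fog→φ2] = [F, T, T]
r3 m[fog→φ3] = [T, T, T]
r4 m[φ0→ice] = [T, T, T]
r4 m[φ0→rain] = [T, T, T]
r4 m[φ1→ice] = [F, T, T]
r4 m[φ1→cld] = [T, F, T]
r4 m[φ2→rain] = [T, F, F]
r4 m[φ2→fog] = [T, T, T]
r4 m[φ3→fog] = [F, T, T]
r4 m[ice→φ0] = [F, T, T]
r4 m[ice→φ1] = [T, T, T]
r4 m[cld→φ1] = [T, T, T]
r4 m[rain→φ0] = [T, F, F]
r4 m[rain→φ2] = [T, T, T]
r4 m[fog→φ2] = [F, T, T]
r4 m[fog→φ3] = [T, T, T]
r5 m[φ0→ice] = [F, T, F]
r5 m[φ0→rain] = [T, T, T]
r5 m[φ1→ice] = [F, T, T]
r5 m[φ1→cld] = [T, F, T]
r5 m[φ2→rain] = [T, F, F]
r5 m[φ2→fog] = [T, T, T]
r5 m[φ3→fog] = [F, T, T]
r5 m[ice→φ0] = [F, T, T]
r5 m[ice→φ1] = [T, T, T]
r5 m[cld→φ1] = [T, T, T]
r5 m[rain→φ0] = [T, F, F]
r5 m[rain→φ2] = [T, T, T]
r5 m[fog→φ2] = [F, T, T]
r5 m[fog→φ3] = [T, T, T]
r6 m[φ0→ice] = [F, T, F]
r6 m[φ0→rain] = [T, T, T]
r6 m[φ1→ice] = [F, T, T]
r6 m[φ1→cld] = [T, F, T]
r6 m[φ2→rain] = [T, F, F]
r6 m[φ2→fog] = [T, T, T]
r6 m[φ3→fog] = [F, T, T]
r6 m[ice→φ0] = [F, T, T]
r6 m[ice→φ1] = [F, T, F]
r6 m[cld→φ1] = [T, T, T]
r6 m[rain→φ0] = [T, F, F]
r6 m[rain→φ2] = [T, T, T]
r6 m[fog→φ2] = [F, T, T]
r6 m[fog→φ3] = [T, T, T]
r7 m[φ0→ice] = [F, T, F]
r7 m[φ0→rain] = [T, T, T]
r7 m[φ1→ice] = [F, T, T]
r7 m[φ1→cld] = [T, F, T]
r7 m[φ2→rain] = [T, F, F]
r7 m[φ2→fog] = [T, T, T]
r7 m[φ3→fog] = [F, T, T]
r7 m[ice→φ0] = [F, T, T]
r7 m[ice→φ1] = [F, T, F]
r7 m[cld→φ1] = [T, T, T]
r7 m[rain→φ0] = [T, F, F]
r7 m[rain→φ2] = [T, T, T]
r7 m[fog→φ2] = [F, T, T]
r7 m[fog→φ3] = [T, T, T]
fixed point reached at round 7
b[cld] = ⊗ incoming = [T, F, T]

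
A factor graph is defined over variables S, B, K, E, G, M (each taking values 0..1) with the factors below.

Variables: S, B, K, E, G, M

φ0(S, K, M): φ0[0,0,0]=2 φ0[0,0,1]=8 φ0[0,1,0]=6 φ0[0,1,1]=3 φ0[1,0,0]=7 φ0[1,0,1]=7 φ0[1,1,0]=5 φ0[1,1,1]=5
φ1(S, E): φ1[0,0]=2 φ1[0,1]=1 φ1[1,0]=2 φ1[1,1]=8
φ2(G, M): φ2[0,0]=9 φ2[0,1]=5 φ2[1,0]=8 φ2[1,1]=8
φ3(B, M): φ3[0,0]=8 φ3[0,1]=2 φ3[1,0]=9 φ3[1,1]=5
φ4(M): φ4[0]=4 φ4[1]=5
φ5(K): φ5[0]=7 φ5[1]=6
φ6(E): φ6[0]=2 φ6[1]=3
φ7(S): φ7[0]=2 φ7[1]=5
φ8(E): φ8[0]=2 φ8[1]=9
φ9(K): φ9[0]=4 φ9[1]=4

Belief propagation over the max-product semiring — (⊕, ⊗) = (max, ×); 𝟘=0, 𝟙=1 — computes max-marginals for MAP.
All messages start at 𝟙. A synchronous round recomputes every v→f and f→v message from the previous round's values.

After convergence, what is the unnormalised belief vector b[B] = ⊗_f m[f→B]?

b[B] = [60963840, 68584320]

init: all messages = 𝟙 over 2 values
r1 m[φ0→S] = [8, 7]
r1 m[φ0→K] = [8, 6]
r1 m[φ0→M] = [7, 8]
r1 m[φ1→S] = [2, 8]
r1 m[φ1→E] = [2, 8]
r1 m[φ2→G] = [9, 8]
r1 m[φ2→M] = [9, 8]
r1 m[φ3→B] = [8, 9]
r1 m[φ3→M] = [9, 5]
r1 m[φ4→M] = [4, 5]
r1 m[φ5→K] = [7, 6]
r1 m[φ6→E] = [2, 3]
r1 m[φ7→S] = [2, 5]
r1 m[φ8→E] = [2, 9]
r1 m[φ9→K] = [4, 4]
r1 m[S→φ0] = [1, 1]
r1 m[S→φ1] = [1, 1]
r1 m[S→φ7] = [1, 1]
r1 m[B→φ3] = [1, 1]
r1 m[K→φ0] = [1, 1]
r1 m[K→φ5] = [1, 1]
r1 m[K→φ9] = [1, 1]
r1 m[E→φ1] = [1, 1]
r1 m[E→φ6] = [1, 1]
r1 m[E→φ8] = [1, 1]
r1 m[G→φ2] = [1, 1]
r1 m[M→φ0] = [1, 1]
r1 m[M→φ2] = [1, 1]
r1 m[M→φ3] = [1, 1]
r1 m[M→φ4] = [1, 1]
r2 m[φ0→S] = [8, 7]
r2 m[φ0→K] = [8, 6]
r2 m[φ0→M] = [7, 8]
r2 m[φ1→S] = [2, 8]
r2 m[φ1→E] = [2, 8]
r2 m[φ2→G] = [9, 8]
r2 m[φ2→M] = [9, 8]
r2 m[φ3→B] = [8, 9]
r2 m[φ3→M] = [9, 5]
r2 m[φ4→M] = [4, 5]
r2 m[φ5→K] = [7, 6]
r2 m[φ6→E] = [2, 3]
r2 m[φ7→S] = [2, 5]
r2 m[φ8→E] = [2, 9]
r2 m[φ9→K] = [4, 4]
r2 m[S→φ0] = [4, 40]
r2 m[S→φ1] = [16, 35]
r2 m[S→φ7] = [16, 56]
r2 m[B→φ3] = [1, 1]
r2 m[K→φ0] = [28, 24]
r2 m[K→φ5] = [32, 24]
r2 m[K→φ9] = [56, 36]
r2 m[E→φ1] = [4, 27]
r2 m[E→φ6] = [4, 72]
r2 m[E→φ8] = [4, 24]
r2 m[G→φ2] = [1, 1]
r2 m[M→φ0] = [324, 200]
r2 m[M→φ2] = [252, 200]
r2 m[M→φ3] = [252, 320]
r2 m[M→φ4] = [567, 320]
r3 m[φ0→S] = [46656, 63504]
r3 m[φ0→K] = [90720, 64800]
r3 m[φ0→M] = [7840, 7840]
r3 m[φ1→S] = [27, 216]
r3 m[φ1→E] = [70, 280]
r3 m[φ2→G] = [2268, 2016]
r3 m[φ2→M] = [9, 8]
r3 m[φ3→B] = [2016, 2268]
r3 m[φ3→M] = [9, 5]
r3 m[φ4→M] = [4, 5]
r3 m[φ5→K] = [7, 6]
r3 m[φ6→E] = [2, 3]
r3 m[φ7→S] = [2, 5]
r3 m[φ8→E] = [2, 9]
r3 m[φ9→K] = [4, 4]
r3 m[S→φ0] = [4, 40]
r3 m[S→φ1] = [16, 35]
r3 m[S→φ7] = [16, 56]
r3 m[B→φ3] = [1, 1]
r3 m[K→φ0] = [28, 24]
r3 m[K→φ5] = [32, 24]
r3 m[K→φ9] = [56, 36]
r3 m[E→φ1] = [4, 27]
r3 m[E→φ6] = [4, 72]
r3 m[E→φ8] = [4, 24]
r3 m[G→φ2] = [1, 1]
r3 m[M→φ0] = [324, 200]
r3 m[M→φ2] = [252, 200]
r3 m[M→φ3] = [252, 320]
r3 m[M→φ4] = [567, 320]
r4 m[φ0→S] = [46656, 63504]
r4 m[φ0→K] = [90720, 64800]
r4 m[φ0→M] = [7840, 7840]
r4 m[φ1→S] = [27, 216]
r4 m[φ1→E] = [70, 280]
r4 m[φ2→G] = [2268, 2016]
r4 m[φ2→M] = [9, 8]
r4 m[φ3→B] = [2016, 2268]
r4 m[φ3→M] = [9, 5]
r4 m[φ4→M] = [4, 5]
r4 m[φ5→K] = [7, 6]
r4 m[φ6→E] = [2, 3]
r4 m[φ7→S] = [2, 5]
r4 m[φ8→E] = [2, 9]
r4 m[φ9→K] = [4, 4]
r4 m[S→φ0] = [54, 1080]
r4 m[S→φ1] = [93312, 317520]
r4 m[S→φ7] = [1259712, 13716864]
r4 m[B→φ3] = [1, 1]
r4 m[K→φ0] = [28, 24]
r4 m[K→φ5] = [362880, 259200]
r4 m[K→φ9] = [635040, 388800]
r4 m[E→φ1] = [4, 27]
r4 m[E→φ6] = [140, 2520]
r4 m[E→φ8] = [140, 840]
r4 m[G→φ2] = [1, 1]
r4 m[M→φ0] = [324, 200]
r4 m[M→φ2] = [282240, 196000]
r4 m[M→φ3] = [282240, 313600]
r4 m[M→φ4] = [635040, 313600]
r5 m[φ0→S] = [46656, 63504]
r5 m[φ0→K] = [2449440, 1749600]
r5 m[φ0→M] = [211680, 211680]
r5 m[φ1→S] = [27, 216]
r5 m[φ1→E] = [635040, 2540160]
r5 m[φ2→G] = [2540160, 2257920]
r5 m[φ2→M] = [9, 8]
r5 m[φ3→B] = [2257920, 2540160]
r5 m[φ3→M] = [9, 5]
r5 m[φ4→M] = [4, 5]
r5 m[φ5→K] = [7, 6]
r5 m[φ6→E] = [2, 3]
r5 m[φ7→S] = [2, 5]
r5 m[φ8→E] = [2, 9]
r5 m[φ9→K] = [4, 4]
r5 m[S→φ0] = [54, 1080]
r5 m[S→φ1] = [93312, 317520]
r5 m[S→φ7] = [1259712, 13716864]
r5 m[B→φ3] = [1, 1]
r5 m[K→φ0] = [28, 24]
r5 m[K→φ5] = [362880, 259200]
r5 m[K→φ9] = [635040, 388800]
r5 m[E→φ1] = [4, 27]
r5 m[E→φ6] = [140, 2520]
r5 m[E→φ8] = [140, 840]
r5 m[G→φ2] = [1, 1]
r5 m[M→φ0] = [324, 200]
r5 m[M→φ2] = [282240, 196000]
r5 m[M→φ3] = [282240, 313600]
r5 m[M→φ4] = [635040, 313600]
r6 m[φ0→S] = [46656, 63504]
r6 m[φ0→K] = [2449440, 1749600]
r6 m[φ0→M] = [211680, 211680]
r6 m[φ1→S] = [27, 216]
r6 m[φ1→E] = [635040, 2540160]
r6 m[φ2→G] = [2540160, 2257920]
r6 m[φ2→M] = [9, 8]
r6 m[φ3→B] = [2257920, 2540160]
r6 m[φ3→M] = [9, 5]
r6 m[φ4→M] = [4, 5]
r6 m[φ5→K] = [7, 6]
r6 m[φ6→E] = [2, 3]
r6 m[φ7→S] = [2, 5]
r6 m[φ8→E] = [2, 9]
r6 m[φ9→K] = [4, 4]
r6 m[S→φ0] = [54, 1080]
r6 m[S→φ1] = [93312, 317520]
r6 m[S→φ7] = [1259712, 13716864]
r6 m[B→φ3] = [1, 1]
r6 m[K→φ0] = [28, 24]
r6 m[K→φ5] = [9797760, 6998400]
r6 m[K→φ9] = [17146080, 10497600]
r6 m[E→φ1] = [4, 27]
r6 m[E→φ6] = [1270080, 22861440]
r6 m[E→φ8] = [1270080, 7620480]
r6 m[G→φ2] = [1, 1]
r6 m[M→φ0] = [324, 200]
r6 m[M→φ2] = [7620480, 5292000]
r6 m[M→φ3] = [7620480, 8467200]
r6 m[M→φ4] = [17146080, 8467200]
r7 m[φ0→S] = [46656, 63504]
r7 m[φ0→K] = [2449440, 1749600]
r7 m[φ0→M] = [211680, 211680]
r7 m[φ1→S] = [27, 216]
r7 m[φ1→E] = [635040, 2540160]
r7 m[φ2→G] = [68584320, 60963840]
r7 m[φ2→M] = [9, 8]
r7 m[φ3→B] = [60963840, 68584320]
r7 m[φ3→M] = [9, 5]
r7 m[φ4→M] = [4, 5]
r7 m[φ5→K] = [7, 6]
r7 m[φ6→E] = [2, 3]
r7 m[φ7→S] = [2, 5]
r7 m[φ8→E] = [2, 9]
r7 m[φ9→K] = [4, 4]
r7 m[S→φ0] = [54, 1080]
r7 m[S→φ1] = [93312, 317520]
r7 m[S→φ7] = [1259712, 13716864]
r7 m[B→φ3] = [1, 1]
r7 m[K→φ0] = [28, 24]
r7 m[K→φ5] = [9797760, 6998400]
r7 m[K→φ9] = [17146080, 10497600]
r7 m[E→φ1] = [4, 27]
r7 m[E→φ6] = [1270080, 22861440]
r7 m[E→φ8] = [1270080, 7620480]
r7 m[G→φ2] = [1, 1]
r7 m[M→φ0] = [324, 200]
r7 m[M→φ2] = [7620480, 5292000]
r7 m[M→φ3] = [7620480, 8467200]
r7 m[M→φ4] = [17146080, 8467200]
r8 m[φ0→S] = [46656, 63504]
r8 m[φ0→K] = [2449440, 1749600]
r8 m[φ0→M] = [211680, 211680]
r8 m[φ1→S] = [27, 216]
r8 m[φ1→E] = [635040, 2540160]
r8 m[φ2→G] = [68584320, 60963840]
r8 m[φ2→M] = [9, 8]
r8 m[φ3→B] = [60963840, 68584320]
r8 m[φ3→M] = [9, 5]
r8 m[φ4→M] = [4, 5]
r8 m[φ5→K] = [7, 6]
r8 m[φ6→E] = [2, 3]
r8 m[φ7→S] = [2, 5]
r8 m[φ8→E] = [2, 9]
r8 m[φ9→K] = [4, 4]
r8 m[S→φ0] = [54, 1080]
r8 m[S→φ1] = [93312, 317520]
r8 m[S→φ7] = [1259712, 13716864]
r8 m[B→φ3] = [1, 1]
r8 m[K→φ0] = [28, 24]
r8 m[K→φ5] = [9797760, 6998400]
r8 m[K→φ9] = [17146080, 10497600]
r8 m[E→φ1] = [4, 27]
r8 m[E→φ6] = [1270080, 22861440]
r8 m[E→φ8] = [1270080, 7620480]
r8 m[G→φ2] = [1, 1]
r8 m[M→φ0] = [324, 200]
r8 m[M→φ2] = [7620480, 5292000]
r8 m[M→φ3] = [7620480, 8467200]
r8 m[M→φ4] = [17146080, 8467200]
fixed point reached at round 8
b[B] = ⊗ incoming = [60963840, 68584320]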